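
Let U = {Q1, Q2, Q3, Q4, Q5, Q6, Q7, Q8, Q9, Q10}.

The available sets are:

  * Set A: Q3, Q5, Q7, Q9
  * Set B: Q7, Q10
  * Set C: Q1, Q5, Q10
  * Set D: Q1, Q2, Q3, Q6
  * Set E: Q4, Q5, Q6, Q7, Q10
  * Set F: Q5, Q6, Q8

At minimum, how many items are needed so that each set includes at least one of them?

The 3 items {Q5, Q6, Q7} hit every set.
No choice of 2 items meets every set, so 3 is the minimum.

3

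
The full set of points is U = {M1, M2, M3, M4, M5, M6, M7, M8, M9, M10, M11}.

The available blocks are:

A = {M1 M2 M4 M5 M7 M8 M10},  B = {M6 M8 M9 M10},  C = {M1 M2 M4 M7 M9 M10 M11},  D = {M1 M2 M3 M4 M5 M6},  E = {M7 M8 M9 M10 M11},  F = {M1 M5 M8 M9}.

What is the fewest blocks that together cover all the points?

Take {D, E}. Their union is {M1, M2, M3, M4, M5, M6, M7, M8, M9, M10, M11}, which is all 11 points.
No single block has all 11 points (the largest, A, has 7), so 2 is optimal.

2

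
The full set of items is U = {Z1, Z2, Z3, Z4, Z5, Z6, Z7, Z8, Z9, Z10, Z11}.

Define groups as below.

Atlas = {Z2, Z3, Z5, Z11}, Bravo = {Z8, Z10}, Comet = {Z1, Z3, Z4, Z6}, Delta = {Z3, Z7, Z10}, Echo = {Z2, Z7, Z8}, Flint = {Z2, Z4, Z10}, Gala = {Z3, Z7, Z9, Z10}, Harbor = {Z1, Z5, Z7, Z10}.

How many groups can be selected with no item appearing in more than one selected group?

2

Comet, Echo are pairwise disjoint (Comet={Z1,Z3,Z4,Z6}; Echo={Z2,Z7,Z8}).
Every remaining group overlaps one of these, and no 3 of the listed groups are pairwise disjoint, so 2 is the maximum.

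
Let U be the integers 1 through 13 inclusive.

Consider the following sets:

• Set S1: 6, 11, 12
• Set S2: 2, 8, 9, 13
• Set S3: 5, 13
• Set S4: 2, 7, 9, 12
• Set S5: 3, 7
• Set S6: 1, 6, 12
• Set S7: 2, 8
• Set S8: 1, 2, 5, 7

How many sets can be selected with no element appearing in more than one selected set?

S1, S3, S5, S7 are pairwise disjoint (S1={6,11,12}; S3={5,13}; S5={3,7}; S7={2,8}).
Every remaining set overlaps one of these, and no 5 of the listed sets are pairwise disjoint, so 4 is the maximum.

4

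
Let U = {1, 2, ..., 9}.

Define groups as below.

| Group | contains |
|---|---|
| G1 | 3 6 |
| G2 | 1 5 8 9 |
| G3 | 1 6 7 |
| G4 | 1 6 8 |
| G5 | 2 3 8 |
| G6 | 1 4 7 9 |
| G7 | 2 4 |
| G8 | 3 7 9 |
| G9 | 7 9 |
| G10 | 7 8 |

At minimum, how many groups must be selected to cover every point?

4

G1 and G2 and G7 and G9 together: G1 ∪ G2 ∪ G7 ∪ G9 = {1, 2, 3, 4, 5, 6, 7, 8, 9} — every point is covered.
Only G2 contains 5, so G2 is forced; the remaining 5 points need at least 3 more groups (each remaining group adds at most 2) — so at least 4 groups are needed, and 4 is optimal.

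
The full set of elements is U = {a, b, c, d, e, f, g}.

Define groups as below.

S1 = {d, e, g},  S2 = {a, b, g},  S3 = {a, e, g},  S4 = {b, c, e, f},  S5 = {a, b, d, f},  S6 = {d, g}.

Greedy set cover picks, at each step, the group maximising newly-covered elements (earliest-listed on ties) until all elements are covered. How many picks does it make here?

Greedy: pick S4 (covers 4 new) → pick S1 (covers 2 new) → pick S2 (covers 1 new). Total picks: 3.

3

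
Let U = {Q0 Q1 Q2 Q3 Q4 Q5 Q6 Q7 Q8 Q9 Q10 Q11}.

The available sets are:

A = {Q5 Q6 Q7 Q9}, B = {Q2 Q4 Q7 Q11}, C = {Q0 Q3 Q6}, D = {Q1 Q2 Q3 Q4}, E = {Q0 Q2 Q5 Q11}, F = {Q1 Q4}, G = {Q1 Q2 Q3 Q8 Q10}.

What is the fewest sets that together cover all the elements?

Take {A, B, E, G}. Their union is {Q0, Q1, Q2, Q3, Q4, Q5, Q6, Q7, Q8, Q9, Q10, Q11}, which is all 12 elements.
No 3 of the 7 sets cover everything (all 35 combinations miss at least one element), so 4 is optimal.

4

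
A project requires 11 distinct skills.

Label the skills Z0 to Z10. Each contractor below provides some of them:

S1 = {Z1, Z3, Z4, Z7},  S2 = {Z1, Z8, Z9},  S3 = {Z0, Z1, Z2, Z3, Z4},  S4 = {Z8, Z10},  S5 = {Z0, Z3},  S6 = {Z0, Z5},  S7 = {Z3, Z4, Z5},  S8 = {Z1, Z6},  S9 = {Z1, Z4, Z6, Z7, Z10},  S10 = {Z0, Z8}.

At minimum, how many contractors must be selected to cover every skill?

4

Take {S2, S3, S6, S9}. Their union is {Z0, Z1, Z2, Z3, Z4, Z5, Z6, Z7, Z8, Z9, Z10}, which is all 11 skills.
No 3 of the 10 contractors cover everything (all 120 combinations miss at least one skill), so 4 is optimal.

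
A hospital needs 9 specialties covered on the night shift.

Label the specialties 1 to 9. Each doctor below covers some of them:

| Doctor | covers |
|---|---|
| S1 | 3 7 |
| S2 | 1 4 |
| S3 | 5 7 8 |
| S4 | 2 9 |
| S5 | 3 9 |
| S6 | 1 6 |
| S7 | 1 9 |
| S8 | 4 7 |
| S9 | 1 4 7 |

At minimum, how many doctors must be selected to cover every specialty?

5

Take {S3, S4, S5, S6, S8}. Their union is {1, 2, 3, 4, 5, 6, 7, 8, 9}, which is all 9 specialties.
No 4 of the 9 doctors cover everything (all 126 combinations miss at least one specialty), so 5 is optimal.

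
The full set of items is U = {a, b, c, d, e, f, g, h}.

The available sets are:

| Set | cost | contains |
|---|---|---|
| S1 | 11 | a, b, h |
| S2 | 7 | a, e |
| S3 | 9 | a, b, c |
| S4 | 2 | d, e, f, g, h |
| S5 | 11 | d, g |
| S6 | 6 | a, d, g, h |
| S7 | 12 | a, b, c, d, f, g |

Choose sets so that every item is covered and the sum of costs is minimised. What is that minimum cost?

11

S3, S4 together cover every item (S3 ∪ S4 = {a, b, c, d, e, f, g, h}); total cost 9 + 2 = 11.
No covering selection has total cost below 11.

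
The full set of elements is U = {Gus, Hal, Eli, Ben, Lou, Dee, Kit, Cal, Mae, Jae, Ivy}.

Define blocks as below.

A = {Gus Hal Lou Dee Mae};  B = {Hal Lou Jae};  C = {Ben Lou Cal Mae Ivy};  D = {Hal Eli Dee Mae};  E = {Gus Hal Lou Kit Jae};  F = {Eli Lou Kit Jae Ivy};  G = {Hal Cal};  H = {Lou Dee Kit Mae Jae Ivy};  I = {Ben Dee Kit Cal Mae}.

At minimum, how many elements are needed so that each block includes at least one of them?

3

T = {Hal, Ben, Ivy} meets every block (each contains at least one member of T), and |T| = 3.
No choice of 2 elements meets every block, so 3 is the minimum.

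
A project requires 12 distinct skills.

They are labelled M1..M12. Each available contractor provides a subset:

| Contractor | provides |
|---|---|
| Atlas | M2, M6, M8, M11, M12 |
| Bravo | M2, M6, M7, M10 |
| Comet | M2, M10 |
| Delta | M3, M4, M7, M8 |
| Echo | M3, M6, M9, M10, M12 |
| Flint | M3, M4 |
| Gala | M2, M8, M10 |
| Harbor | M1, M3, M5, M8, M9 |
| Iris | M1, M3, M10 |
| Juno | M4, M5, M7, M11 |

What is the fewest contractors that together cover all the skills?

4

Take {Atlas, Comet, Harbor, Juno}. Their union is {M1, M2, M3, M4, M5, M6, M7, M8, M9, M10, M11, M12}, which is all 12 skills.
No 3 of the 10 contractors cover everything (all 120 combinations miss at least one skill), so 4 is optimal.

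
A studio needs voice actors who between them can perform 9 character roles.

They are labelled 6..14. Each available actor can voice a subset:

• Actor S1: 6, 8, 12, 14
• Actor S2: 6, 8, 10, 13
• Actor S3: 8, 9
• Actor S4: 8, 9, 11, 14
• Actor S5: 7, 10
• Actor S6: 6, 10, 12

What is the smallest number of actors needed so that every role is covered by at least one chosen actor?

4

S1 and S2 and S4 and S5 together: S1 ∪ S2 ∪ S4 ∪ S5 = {6, 7, 8, 9, 10, 11, 12, 13, 14} — every role is covered.
No 3 of the 6 actors cover everything (all 20 combinations miss at least one role), so 4 is optimal.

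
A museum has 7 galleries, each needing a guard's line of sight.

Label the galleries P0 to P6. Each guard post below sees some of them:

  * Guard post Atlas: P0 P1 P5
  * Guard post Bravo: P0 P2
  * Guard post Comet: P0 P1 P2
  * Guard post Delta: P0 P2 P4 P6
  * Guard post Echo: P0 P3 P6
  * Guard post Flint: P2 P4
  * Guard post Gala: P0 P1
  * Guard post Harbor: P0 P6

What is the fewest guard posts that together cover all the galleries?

3

Take {Atlas, Delta, Echo}. Their union is {P0, P1, P2, P3, P4, P5, P6}, which is all 7 galleries.
Only Echo contains P3, so Echo is forced; the remaining 4 galleries need at least 2 more guard posts (each remaining guard post adds at most 2) — so at least 3 guard posts are needed, and 3 is optimal.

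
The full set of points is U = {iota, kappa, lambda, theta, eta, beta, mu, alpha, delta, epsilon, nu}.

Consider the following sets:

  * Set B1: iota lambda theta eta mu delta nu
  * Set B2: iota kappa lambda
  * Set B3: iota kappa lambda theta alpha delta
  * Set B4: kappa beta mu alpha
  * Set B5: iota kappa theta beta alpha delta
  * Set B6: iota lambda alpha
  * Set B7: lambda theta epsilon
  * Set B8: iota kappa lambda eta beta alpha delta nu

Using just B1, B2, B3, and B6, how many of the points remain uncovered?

Union of B1, B2, B3, B6 = {iota, kappa, lambda, theta, eta, mu, alpha, delta, nu}.
Not covered: beta, epsilon — 2 points.

2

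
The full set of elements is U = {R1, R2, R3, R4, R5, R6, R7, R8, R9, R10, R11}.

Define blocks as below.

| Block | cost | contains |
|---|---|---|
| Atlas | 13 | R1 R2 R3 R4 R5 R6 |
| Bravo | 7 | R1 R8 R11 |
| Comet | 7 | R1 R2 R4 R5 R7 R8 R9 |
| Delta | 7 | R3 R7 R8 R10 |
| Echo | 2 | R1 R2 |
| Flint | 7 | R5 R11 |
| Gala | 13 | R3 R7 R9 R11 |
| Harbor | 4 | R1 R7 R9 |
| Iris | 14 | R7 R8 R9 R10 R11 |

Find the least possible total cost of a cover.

27

Atlas, Iris together cover every element (Atlas ∪ Iris = {R1, R2, R3, R4, R5, R6, R7, R8, R9, R10, R11}); total cost 13 + 14 = 27.
The greedy pick Comet, Delta, Bravo, Atlas costs 34; no covering selection beats 27.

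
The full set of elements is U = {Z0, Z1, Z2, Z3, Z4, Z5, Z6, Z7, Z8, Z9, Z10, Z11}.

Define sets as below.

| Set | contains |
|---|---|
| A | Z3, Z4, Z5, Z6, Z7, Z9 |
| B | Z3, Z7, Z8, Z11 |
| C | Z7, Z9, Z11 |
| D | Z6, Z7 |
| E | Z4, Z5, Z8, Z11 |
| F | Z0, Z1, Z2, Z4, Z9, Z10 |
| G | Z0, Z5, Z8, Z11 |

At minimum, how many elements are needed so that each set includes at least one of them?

3

H = {Z7, Z9, Z11} meets every set (each contains at least one member of H), and |H| = 3.
No choice of 2 elements meets every set, so 3 is the minimum.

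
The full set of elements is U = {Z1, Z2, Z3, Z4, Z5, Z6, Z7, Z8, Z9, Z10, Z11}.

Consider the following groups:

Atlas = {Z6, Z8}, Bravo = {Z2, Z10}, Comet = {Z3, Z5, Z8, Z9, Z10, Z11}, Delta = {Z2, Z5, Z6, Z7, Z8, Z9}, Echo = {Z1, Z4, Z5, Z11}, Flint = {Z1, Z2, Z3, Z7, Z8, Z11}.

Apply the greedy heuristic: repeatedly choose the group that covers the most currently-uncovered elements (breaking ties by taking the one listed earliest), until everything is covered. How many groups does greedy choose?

Greedy: pick Comet (covers 6 new) → pick Delta (covers 3 new) → pick Echo (covers 2 new). Total picks: 3.

3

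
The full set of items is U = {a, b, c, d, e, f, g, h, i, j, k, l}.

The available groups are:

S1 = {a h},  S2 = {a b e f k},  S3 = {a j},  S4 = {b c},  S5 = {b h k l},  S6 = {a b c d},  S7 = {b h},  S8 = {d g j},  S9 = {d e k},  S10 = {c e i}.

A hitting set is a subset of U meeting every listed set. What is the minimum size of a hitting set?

4

T = {c, h, j, k} meets every group (each contains at least one member of T), and |T| = 4.
No choice of 3 items meets every group, so 4 is the minimum.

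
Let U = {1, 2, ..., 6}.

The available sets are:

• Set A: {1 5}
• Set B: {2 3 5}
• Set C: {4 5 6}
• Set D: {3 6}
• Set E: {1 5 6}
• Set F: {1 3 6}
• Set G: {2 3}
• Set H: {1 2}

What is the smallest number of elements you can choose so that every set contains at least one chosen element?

3

Take T = {1, 3, 6}. Each listed set contains at least one of these, so T is a hitting set of size 3.
No choice of 2 elements meets every set, so 3 is the minimum.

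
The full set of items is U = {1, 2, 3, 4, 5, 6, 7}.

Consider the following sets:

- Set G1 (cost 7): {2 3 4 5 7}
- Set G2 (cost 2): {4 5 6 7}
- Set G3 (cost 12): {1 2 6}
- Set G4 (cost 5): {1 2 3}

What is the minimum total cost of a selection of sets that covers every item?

7

G2, G4 together cover every item (G2 ∪ G4 = {1, 2, 3, 4, 5, 6, 7}); total cost 2 + 5 = 7.
No covering selection has total cost below 7.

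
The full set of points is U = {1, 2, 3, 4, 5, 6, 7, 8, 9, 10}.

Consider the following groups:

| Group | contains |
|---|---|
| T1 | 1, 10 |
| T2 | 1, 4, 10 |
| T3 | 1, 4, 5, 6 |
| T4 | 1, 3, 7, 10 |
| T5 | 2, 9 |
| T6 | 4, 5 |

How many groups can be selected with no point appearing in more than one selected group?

3

T4, T5, T6 are pairwise disjoint (T4={1,3,7,10}; T5={2,9}; T6={4,5}).
Every remaining group overlaps one of these, and no 4 of the listed groups are pairwise disjoint, so 3 is the maximum.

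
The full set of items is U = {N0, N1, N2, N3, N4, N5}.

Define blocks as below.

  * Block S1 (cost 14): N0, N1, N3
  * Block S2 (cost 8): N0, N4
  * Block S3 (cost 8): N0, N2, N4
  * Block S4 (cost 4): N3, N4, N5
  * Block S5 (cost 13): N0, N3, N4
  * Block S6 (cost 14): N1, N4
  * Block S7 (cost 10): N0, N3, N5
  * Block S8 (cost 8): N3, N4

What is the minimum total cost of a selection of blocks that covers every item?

S3, S4, S6 together cover every item (S3 ∪ S4 ∪ S6 = {N0, N1, N2, N3, N4, N5}); total cost 8 + 4 + 14 = 26.
No covering selection has total cost below 26.

26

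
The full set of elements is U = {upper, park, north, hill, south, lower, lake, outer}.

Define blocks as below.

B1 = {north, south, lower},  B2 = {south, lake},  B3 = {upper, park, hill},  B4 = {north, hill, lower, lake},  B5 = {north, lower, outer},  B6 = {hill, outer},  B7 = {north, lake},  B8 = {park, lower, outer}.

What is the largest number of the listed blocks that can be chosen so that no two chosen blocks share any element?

3

B2, B3, B5 are pairwise disjoint (B2={south,lake}; B3={upper,park,hill}; B5={north,lower,outer}).
Every remaining block overlaps one of these, and no 4 of the listed blocks are pairwise disjoint, so 3 is the maximum.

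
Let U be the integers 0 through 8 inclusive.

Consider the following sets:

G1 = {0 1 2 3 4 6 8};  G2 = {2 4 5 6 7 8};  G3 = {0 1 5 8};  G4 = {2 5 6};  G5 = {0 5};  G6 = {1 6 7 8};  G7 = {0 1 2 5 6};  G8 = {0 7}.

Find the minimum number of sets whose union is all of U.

2

G1 and G2 together: G1 ∪ G2 = {0, 1, 2, 3, 4, 5, 6, 7, 8} — every point is covered.
No single set has all 9 points (the largest, G1, has 7), so 2 is optimal.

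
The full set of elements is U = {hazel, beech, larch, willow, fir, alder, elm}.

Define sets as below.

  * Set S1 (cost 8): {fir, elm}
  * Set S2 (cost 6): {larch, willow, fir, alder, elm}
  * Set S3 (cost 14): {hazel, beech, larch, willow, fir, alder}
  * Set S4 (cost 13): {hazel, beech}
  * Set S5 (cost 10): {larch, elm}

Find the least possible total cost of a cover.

S2, S4 together cover every element (S2 ∪ S4 = {hazel, beech, larch, willow, fir, alder, elm}); total cost 6 + 13 = 19.
No covering selection has total cost below 19.

19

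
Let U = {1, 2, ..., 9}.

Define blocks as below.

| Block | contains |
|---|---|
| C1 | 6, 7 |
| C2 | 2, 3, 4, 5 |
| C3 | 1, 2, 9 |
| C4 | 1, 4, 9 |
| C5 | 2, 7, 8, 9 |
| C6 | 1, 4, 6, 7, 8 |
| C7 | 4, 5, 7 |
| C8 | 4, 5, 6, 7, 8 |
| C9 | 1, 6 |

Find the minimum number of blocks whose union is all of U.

C2, C4, and C6 cover everything between them: the union {1, 2, 3, 4, 5, 6, 7, 8, 9} is all of U.
Only C2 contains 3, so C2 is forced; the remaining 5 points need at least 2 more blocks (each remaining block adds at most 4) — so at least 3 blocks are needed, and 3 is optimal.

3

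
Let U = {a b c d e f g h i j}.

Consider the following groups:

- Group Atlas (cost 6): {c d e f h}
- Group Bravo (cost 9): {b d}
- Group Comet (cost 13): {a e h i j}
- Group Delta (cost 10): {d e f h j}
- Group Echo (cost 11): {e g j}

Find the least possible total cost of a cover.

Atlas, Bravo, Comet, Echo together cover every point (Atlas ∪ Bravo ∪ Comet ∪ Echo = {a, b, c, d, e, f, g, h, i, j}); total cost 6 + 9 + 13 + 11 = 39.
No covering selection has total cost below 39.

39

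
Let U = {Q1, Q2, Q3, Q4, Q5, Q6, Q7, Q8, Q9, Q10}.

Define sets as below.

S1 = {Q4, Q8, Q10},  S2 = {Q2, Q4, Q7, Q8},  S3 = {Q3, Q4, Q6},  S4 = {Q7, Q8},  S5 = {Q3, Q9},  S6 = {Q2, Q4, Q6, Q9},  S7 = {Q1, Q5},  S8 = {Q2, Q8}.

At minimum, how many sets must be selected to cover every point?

S1, S2, S5, S6, and S7 cover everything between them: the union {Q1, Q2, Q3, Q4, Q5, Q6, Q7, Q8, Q9, Q10} is all of U.
No 4 of the 8 sets cover everything (all 70 combinations miss at least one point), so 5 is optimal.

5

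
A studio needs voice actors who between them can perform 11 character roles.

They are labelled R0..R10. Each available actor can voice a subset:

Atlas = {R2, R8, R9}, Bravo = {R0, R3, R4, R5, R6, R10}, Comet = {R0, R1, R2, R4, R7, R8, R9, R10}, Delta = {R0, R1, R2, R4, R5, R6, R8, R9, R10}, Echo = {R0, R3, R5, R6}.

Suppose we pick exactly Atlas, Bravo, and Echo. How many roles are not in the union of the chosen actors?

Union of Atlas, Bravo, Echo = {R0, R2, R3, R4, R5, R6, R8, R9, R10}.
Not covered: R1, R7 — 2 roles.

2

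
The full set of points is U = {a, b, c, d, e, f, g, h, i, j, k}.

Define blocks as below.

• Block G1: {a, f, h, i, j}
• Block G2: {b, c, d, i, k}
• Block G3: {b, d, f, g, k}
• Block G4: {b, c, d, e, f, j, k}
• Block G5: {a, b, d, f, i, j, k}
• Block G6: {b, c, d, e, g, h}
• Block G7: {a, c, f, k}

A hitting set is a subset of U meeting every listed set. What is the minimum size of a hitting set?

T = {h, k} meets every block (each contains at least one member of T), and |T| = 2.
No single point lies in every block, so at least 2 are needed and 2 is optimal.

2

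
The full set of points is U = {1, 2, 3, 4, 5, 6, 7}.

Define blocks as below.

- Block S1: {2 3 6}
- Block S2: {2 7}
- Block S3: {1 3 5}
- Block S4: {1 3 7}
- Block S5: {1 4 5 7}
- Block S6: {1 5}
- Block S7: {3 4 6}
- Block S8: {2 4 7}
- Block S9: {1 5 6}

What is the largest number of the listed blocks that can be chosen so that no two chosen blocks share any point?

S2, S6, S7 are pairwise disjoint (S2={2,7}; S6={1,5}; S7={3,4,6}).
Every remaining block overlaps one of these, and no 4 of the listed blocks are pairwise disjoint, so 3 is the maximum.

3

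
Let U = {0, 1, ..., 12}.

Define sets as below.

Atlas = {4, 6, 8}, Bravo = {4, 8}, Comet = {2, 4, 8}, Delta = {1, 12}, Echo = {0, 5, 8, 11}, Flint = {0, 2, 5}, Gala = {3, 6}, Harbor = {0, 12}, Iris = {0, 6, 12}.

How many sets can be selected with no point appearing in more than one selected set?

4

Bravo, Delta, Flint, Gala are pairwise disjoint (Bravo={4,8}; Delta={1,12}; Flint={0,2,5}; Gala={3,6}).
Every remaining set overlaps one of these, and no 5 of the listed sets are pairwise disjoint, so 4 is the maximum.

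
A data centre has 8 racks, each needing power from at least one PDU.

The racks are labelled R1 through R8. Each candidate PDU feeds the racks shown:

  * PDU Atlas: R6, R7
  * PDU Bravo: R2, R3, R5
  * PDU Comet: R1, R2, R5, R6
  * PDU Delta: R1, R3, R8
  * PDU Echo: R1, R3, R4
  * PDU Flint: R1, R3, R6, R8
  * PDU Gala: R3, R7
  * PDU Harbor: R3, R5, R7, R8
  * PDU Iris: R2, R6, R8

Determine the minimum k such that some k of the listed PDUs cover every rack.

Take {Comet, Echo, Harbor}. Their union is {R1, R2, R3, R4, R5, R6, R7, R8}, which is all 8 racks.
Only Echo contains R4, so Echo is forced; the remaining 5 racks need at least 2 more PDUs (each remaining PDU adds at most 3) — so at least 3 PDUs are needed, and 3 is optimal.

3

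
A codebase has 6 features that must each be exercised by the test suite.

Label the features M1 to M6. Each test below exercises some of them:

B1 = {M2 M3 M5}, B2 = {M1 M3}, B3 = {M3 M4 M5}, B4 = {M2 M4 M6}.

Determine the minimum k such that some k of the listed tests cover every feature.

3

B2 and B3 and B4 together: B2 ∪ B3 ∪ B4 = {M1, M2, M3, M4, M5, M6} — every feature is covered.
Only B2 contains M1, so B2 is forced; the remaining 4 features need at least 2 more tests (each remaining test adds at most 3) — so at least 3 tests are needed, and 3 is optimal.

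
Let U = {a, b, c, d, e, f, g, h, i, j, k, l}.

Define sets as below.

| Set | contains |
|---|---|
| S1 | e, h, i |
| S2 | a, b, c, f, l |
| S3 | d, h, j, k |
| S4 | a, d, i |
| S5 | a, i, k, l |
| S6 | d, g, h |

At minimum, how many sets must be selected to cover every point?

S1, S2, S3, and S6 cover everything between them: the union {a, b, c, d, e, f, g, h, i, j, k, l} is all of U.
No 3 of the 6 sets cover everything (all 20 combinations miss at least one point), so 4 is optimal.

4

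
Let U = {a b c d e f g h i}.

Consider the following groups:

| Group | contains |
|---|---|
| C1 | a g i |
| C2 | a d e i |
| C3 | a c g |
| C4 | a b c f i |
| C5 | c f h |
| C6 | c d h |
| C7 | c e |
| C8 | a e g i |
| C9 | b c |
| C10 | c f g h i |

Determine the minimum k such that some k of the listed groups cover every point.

C4 and C6 and C8 together: C4 ∪ C6 ∪ C8 = {a, b, c, d, e, f, g, h, i} — every point is covered.
No 2 of the 10 groups cover everything (all 45 combinations miss at least one point), so 3 is optimal.

3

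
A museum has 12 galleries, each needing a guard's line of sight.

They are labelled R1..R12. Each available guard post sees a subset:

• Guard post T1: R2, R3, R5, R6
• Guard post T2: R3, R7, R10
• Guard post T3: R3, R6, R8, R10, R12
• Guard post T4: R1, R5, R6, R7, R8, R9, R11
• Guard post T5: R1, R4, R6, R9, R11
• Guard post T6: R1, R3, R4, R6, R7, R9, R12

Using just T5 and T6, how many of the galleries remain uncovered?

Union of T5, T6 = {R1, R3, R4, R6, R7, R9, R11, R12}.
Not covered: R2, R5, R8, R10 — 4 galleries.

4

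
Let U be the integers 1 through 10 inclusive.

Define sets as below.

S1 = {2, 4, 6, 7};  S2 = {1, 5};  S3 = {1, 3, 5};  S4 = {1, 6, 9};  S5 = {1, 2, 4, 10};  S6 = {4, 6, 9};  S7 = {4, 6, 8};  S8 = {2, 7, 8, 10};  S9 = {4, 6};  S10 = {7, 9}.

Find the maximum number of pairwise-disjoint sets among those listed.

3

S3, S9, S10 are pairwise disjoint (S3={1,3,5}; S9={4,6}; S10={7,9}).
Every remaining set overlaps one of these, and no 4 of the listed sets are pairwise disjoint, so 3 is the maximum.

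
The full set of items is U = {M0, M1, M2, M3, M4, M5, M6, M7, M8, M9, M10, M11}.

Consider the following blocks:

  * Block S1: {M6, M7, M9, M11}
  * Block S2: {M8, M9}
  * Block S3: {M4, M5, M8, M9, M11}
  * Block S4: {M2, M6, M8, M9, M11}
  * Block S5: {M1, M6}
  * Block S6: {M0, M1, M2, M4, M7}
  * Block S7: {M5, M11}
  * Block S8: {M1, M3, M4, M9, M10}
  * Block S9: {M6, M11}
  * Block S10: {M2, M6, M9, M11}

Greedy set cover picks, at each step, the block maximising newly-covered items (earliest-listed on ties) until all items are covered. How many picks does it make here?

Greedy: pick S3 (covers 5 new) → pick S6 (covers 4 new) → pick S8 (covers 2 new) → pick S1 (covers 1 new). Total picks: 4.

4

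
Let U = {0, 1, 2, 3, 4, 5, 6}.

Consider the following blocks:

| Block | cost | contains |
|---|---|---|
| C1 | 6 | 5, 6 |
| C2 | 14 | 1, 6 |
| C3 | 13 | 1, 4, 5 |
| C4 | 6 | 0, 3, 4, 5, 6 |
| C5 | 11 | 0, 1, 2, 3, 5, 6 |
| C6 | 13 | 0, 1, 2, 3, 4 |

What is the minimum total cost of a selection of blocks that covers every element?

C4, C5 together cover every element (C4 ∪ C5 = {0, 1, 2, 3, 4, 5, 6}); total cost 6 + 11 = 17.
No covering selection has total cost below 17.

17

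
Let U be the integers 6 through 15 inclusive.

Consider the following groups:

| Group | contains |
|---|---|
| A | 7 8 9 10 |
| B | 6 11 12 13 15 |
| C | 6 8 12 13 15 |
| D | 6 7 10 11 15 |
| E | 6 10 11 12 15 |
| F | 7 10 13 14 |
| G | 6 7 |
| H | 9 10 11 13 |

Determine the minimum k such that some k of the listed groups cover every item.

3

C, F, and H cover everything between them: the union {6, 7, 8, 9, 10, 11, 12, 13, 14, 15} is all of U.
Only F contains 14, so F is forced; the remaining 6 items need at least 2 more groups (each remaining group adds at most 4) — so at least 3 groups are needed, and 3 is optimal.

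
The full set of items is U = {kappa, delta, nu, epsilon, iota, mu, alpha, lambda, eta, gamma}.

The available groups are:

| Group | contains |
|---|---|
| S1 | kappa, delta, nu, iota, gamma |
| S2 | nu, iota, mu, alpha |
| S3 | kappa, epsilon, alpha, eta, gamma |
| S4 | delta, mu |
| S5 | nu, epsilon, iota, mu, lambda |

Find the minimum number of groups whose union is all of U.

3

S3, S4, and S5 cover everything between them: the union {kappa, delta, nu, epsilon, iota, mu, alpha, lambda, eta, gamma} is all of U.
Only S5 contains lambda, so S5 is forced; the remaining 5 items need at least 2 more groups (each remaining group adds at most 4) — so at least 3 groups are needed, and 3 is optimal.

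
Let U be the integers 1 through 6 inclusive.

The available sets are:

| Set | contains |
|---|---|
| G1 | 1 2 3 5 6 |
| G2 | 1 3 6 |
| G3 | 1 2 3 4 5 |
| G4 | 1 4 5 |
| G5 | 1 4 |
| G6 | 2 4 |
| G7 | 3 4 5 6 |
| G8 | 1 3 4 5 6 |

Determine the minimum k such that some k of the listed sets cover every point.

2

G1 and G8 together: G1 ∪ G8 = {1, 2, 3, 4, 5, 6} — every point is covered.
No single set has all 6 points (the largest, G1, has 5), so 2 is optimal.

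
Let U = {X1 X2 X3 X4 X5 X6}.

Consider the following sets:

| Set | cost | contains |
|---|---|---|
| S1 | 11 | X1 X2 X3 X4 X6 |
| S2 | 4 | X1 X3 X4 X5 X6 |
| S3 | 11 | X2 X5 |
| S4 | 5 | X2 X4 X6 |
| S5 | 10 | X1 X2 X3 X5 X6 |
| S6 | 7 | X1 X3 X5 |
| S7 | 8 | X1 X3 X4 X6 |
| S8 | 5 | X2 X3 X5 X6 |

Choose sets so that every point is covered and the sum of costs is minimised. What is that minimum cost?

9

S2, S4 together cover every point (S2 ∪ S4 = {X1, X2, X3, X4, X5, X6}); total cost 4 + 5 = 9.
No covering selection has total cost below 9.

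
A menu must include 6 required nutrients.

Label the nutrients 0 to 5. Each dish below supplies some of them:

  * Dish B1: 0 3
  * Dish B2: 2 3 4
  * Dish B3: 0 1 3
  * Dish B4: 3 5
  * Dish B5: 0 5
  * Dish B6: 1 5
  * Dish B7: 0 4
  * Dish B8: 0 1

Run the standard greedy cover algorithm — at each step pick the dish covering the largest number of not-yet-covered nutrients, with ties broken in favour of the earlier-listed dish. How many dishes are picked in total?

3

Greedy: pick B2 (covers 3 new) → pick B3 (covers 2 new) → pick B4 (covers 1 new). Total picks: 3.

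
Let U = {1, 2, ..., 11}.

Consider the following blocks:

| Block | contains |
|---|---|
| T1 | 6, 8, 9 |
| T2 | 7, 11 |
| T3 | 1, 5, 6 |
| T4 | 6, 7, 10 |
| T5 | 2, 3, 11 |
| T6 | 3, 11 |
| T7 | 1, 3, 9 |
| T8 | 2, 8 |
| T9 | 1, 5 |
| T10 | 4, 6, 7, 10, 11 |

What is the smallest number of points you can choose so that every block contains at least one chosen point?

H = {1, 2, 6, 11} meets every block (each contains at least one member of H), and |H| = 4.
The blocks T4, T6, T8, T9 are pairwise disjoint, so any hitting set needs a separate point for each — at least 4. Hence 4 is optimal.

4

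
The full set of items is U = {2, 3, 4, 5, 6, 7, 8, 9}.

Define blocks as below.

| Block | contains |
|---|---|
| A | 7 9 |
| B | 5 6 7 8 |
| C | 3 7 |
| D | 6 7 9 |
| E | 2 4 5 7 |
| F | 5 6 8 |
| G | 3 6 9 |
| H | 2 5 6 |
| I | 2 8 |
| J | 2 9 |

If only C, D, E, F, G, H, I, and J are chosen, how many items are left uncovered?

Union of C, D, E, F, G, H, I, J = {2, 3, 4, 5, 6, 7, 8, 9} — that's every item, so 0 are uncovered.

0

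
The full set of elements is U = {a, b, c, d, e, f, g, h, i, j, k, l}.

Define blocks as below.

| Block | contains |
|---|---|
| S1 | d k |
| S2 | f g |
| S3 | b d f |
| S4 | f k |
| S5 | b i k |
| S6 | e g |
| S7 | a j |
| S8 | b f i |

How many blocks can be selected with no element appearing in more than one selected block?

S1, S6, S7, S8 are pairwise disjoint (S1={d,k}; S6={e,g}; S7={a,j}; S8={b,f,i}).
Every remaining block overlaps one of these, and no 5 of the listed blocks are pairwise disjoint, so 4 is the maximum.

4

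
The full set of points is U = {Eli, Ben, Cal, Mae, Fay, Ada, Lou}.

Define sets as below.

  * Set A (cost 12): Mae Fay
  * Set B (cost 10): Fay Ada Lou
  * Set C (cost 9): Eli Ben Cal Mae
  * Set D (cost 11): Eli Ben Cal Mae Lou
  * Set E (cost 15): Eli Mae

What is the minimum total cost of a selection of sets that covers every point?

B, C together cover every point (B ∪ C = {Eli, Ben, Cal, Mae, Fay, Ada, Lou}); total cost 10 + 9 = 19.
The greedy pick D, B costs 21; no covering selection beats 19.

19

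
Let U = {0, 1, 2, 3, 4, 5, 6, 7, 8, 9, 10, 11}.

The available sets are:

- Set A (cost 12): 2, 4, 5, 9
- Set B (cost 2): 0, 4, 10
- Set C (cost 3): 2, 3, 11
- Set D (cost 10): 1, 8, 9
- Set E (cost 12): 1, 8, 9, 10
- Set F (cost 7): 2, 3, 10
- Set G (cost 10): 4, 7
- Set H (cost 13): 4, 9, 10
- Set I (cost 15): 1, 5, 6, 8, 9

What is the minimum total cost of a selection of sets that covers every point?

30

B, C, G, I together cover every point (B ∪ C ∪ G ∪ I = {0, 1, 2, 3, 4, 5, 6, 7, 8, 9, 10, 11}); total cost 2 + 3 + 10 + 15 = 30.
No covering selection has total cost below 30.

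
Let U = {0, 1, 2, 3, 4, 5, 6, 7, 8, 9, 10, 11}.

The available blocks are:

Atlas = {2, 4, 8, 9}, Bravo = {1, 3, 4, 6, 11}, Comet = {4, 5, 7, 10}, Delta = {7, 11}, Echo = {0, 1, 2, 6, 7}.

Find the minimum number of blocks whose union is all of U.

Atlas, Bravo, Comet, and Echo cover everything between them: the union {0, 1, 2, 3, 4, 5, 6, 7, 8, 9, 10, 11} is all of U.
Only Echo contains 0, so Echo is forced; the remaining 7 elements need at least 3 more blocks (each remaining block adds at most 3) — so at least 4 blocks are needed, and 4 is optimal.

4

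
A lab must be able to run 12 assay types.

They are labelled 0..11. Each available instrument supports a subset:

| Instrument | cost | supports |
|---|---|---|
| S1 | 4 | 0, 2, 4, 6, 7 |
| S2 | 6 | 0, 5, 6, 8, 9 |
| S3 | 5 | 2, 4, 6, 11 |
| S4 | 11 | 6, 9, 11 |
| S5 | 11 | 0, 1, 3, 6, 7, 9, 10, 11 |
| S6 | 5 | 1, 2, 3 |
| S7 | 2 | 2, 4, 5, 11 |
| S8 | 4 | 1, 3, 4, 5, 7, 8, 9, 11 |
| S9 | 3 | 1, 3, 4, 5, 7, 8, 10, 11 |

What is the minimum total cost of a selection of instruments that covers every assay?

S2, S7, S9 together cover every assay (S2 ∪ S7 ∪ S9 = {0, 1, 2, 3, 4, 5, 6, 7, 8, 9, 10, 11}); total cost 6 + 2 + 3 = 11.
No covering selection has total cost below 11.

11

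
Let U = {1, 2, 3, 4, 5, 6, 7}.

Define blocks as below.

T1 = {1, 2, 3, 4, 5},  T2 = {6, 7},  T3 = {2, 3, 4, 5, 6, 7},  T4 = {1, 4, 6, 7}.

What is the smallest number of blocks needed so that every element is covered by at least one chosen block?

T1 and T3 cover everything between them: the union {1, 2, 3, 4, 5, 6, 7} is all of U.
No single block has all 7 elements (the largest, T3, has 6), so 2 is optimal.

2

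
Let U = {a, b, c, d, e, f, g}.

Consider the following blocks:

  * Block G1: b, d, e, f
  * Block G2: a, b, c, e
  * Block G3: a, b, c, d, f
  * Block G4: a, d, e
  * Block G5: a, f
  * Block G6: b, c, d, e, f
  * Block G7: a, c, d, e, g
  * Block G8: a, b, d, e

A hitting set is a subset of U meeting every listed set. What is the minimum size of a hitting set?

2

H = {a, b} meets every block (each contains at least one member of H), and |H| = 2.
No single point lies in every block, so at least 2 are needed and 2 is optimal.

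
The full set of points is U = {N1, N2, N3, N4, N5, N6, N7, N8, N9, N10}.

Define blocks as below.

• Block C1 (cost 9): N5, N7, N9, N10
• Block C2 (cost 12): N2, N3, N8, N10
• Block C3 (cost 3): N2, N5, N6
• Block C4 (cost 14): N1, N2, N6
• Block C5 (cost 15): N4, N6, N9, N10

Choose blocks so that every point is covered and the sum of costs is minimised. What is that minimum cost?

C1, C2, C4, C5 together cover every point (C1 ∪ C2 ∪ C4 ∪ C5 = {N1, N2, N3, N4, N5, N6, N7, N8, N9, N10}); total cost 9 + 12 + 14 + 15 = 50.
The greedy pick C3, C1, C2, C4, C5 costs 53; no covering selection beats 50.

50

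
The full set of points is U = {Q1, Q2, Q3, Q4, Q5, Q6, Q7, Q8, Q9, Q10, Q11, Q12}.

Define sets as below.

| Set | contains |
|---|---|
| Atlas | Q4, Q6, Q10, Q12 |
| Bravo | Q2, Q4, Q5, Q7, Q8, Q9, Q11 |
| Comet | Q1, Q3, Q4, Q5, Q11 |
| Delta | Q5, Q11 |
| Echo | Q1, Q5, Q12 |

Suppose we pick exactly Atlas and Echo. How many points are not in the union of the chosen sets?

Union of Atlas, Echo = {Q1, Q4, Q5, Q6, Q10, Q12}.
Not covered: Q2, Q3, Q7, Q8, Q9, Q11 — 6 points.

6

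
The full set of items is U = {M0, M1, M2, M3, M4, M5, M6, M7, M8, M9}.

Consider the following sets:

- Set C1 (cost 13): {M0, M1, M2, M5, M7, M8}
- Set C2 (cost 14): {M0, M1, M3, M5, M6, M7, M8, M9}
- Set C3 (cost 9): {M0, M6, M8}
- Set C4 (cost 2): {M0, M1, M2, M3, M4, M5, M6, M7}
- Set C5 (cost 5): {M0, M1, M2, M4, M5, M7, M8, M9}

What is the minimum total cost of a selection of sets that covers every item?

7

C4, C5 together cover every item (C4 ∪ C5 = {M0, M1, M2, M3, M4, M5, M6, M7, M8, M9}); total cost 2 + 5 = 7.
No covering selection has total cost below 7.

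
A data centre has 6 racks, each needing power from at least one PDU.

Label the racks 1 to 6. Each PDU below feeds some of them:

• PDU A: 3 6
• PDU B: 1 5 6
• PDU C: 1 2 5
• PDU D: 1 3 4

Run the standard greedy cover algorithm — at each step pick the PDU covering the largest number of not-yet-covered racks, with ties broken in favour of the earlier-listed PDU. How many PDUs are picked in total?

Greedy: pick B (covers 3 new) → pick D (covers 2 new) → pick C (covers 1 new). Total picks: 3.

3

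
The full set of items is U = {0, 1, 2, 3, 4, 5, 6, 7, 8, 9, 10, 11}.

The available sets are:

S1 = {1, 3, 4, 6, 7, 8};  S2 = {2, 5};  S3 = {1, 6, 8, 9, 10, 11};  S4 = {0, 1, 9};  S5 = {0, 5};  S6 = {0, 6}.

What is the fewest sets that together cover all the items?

S1, S2, S3, and S6 cover everything between them: the union {0, 1, 2, 3, 4, 5, 6, 7, 8, 9, 10, 11} is all of U.
No 3 of the 6 sets cover everything (all 20 combinations miss at least one item), so 4 is optimal.

4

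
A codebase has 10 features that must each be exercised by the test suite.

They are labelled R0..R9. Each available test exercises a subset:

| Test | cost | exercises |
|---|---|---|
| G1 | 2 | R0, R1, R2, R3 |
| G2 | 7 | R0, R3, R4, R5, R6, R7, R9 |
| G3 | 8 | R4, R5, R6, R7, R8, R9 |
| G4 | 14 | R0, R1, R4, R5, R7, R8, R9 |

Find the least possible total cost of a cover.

10

G1, G3 together cover every feature (G1 ∪ G3 = {R0, R1, R2, R3, R4, R5, R6, R7, R8, R9}); total cost 2 + 8 = 10.
No covering selection has total cost below 10.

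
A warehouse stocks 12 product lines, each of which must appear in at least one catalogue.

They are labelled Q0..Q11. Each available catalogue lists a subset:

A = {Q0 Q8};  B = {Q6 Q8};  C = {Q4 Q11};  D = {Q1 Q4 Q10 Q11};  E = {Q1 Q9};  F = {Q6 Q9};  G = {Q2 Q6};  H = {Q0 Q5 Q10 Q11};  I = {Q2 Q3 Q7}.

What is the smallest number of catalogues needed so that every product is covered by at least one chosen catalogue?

5

B and D and E and H and I together: B ∪ D ∪ E ∪ H ∪ I = {Q0, Q1, Q2, Q3, Q4, Q5, Q6, Q7, Q8, Q9, Q10, Q11} — every product is covered.
No 4 of the 9 catalogues cover everything (all 126 combinations miss at least one product), so 5 is optimal.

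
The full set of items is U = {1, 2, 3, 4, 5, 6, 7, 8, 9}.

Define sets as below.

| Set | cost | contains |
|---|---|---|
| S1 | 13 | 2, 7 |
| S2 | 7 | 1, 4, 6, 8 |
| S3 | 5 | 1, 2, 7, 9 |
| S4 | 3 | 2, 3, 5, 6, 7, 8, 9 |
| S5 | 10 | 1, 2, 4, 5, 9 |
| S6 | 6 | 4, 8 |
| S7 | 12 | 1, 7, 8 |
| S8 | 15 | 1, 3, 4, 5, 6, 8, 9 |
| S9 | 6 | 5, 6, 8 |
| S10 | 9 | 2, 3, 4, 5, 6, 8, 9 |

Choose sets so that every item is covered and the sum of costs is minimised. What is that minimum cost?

S2, S4 together cover every item (S2 ∪ S4 = {1, 2, 3, 4, 5, 6, 7, 8, 9}); total cost 7 + 3 = 10.
No covering selection has total cost below 10.

10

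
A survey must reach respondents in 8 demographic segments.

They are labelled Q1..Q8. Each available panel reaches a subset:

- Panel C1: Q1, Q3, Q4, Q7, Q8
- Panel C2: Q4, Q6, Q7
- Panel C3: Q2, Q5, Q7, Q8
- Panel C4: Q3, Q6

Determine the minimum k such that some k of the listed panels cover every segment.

3

Take {C1, C3, C4}. Their union is {Q1, Q2, Q3, Q4, Q5, Q6, Q7, Q8}, which is all 8 segments.
Only C1 contains Q1, so C1 is forced; the remaining 3 segments need at least 2 more panels (each remaining panel adds at most 2) — so at least 3 panels are needed, and 3 is optimal.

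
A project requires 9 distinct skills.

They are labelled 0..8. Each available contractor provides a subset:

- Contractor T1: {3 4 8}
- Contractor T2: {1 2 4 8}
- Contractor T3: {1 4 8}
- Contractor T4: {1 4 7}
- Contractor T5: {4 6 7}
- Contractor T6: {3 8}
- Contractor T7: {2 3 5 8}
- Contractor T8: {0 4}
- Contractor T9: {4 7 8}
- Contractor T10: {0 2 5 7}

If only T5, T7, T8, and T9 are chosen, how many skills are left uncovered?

Union of T5, T7, T8, T9 = {0, 2, 3, 4, 5, 6, 7, 8}.
Not covered: 1 — 1 skill.

1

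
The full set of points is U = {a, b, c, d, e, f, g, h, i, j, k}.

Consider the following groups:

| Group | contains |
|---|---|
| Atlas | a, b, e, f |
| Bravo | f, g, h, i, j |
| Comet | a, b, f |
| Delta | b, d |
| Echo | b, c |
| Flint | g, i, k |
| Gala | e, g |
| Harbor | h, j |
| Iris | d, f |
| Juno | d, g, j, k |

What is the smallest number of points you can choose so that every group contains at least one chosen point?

4

The 4 points {b, f, g, h} hit every group.
The groups Echo, Gala, Harbor, Iris are pairwise disjoint, so any hitting set needs a separate point for each — at least 4. Hence 4 is optimal.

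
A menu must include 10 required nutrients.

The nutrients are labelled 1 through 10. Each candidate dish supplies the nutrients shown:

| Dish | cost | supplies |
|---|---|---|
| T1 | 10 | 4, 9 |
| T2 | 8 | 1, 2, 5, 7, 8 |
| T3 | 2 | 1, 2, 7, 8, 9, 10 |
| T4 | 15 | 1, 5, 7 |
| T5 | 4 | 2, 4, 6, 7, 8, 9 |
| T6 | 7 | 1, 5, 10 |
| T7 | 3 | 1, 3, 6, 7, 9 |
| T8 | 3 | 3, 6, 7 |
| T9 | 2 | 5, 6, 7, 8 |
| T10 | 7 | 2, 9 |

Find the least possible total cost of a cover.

T3, T5, T8, T9 together cover every nutrient (T3 ∪ T5 ∪ T8 ∪ T9 = {1, 2, 3, 4, 5, 6, 7, 8, 9, 10}); total cost 2 + 4 + 3 + 2 = 11.
No covering selection has total cost below 11.

11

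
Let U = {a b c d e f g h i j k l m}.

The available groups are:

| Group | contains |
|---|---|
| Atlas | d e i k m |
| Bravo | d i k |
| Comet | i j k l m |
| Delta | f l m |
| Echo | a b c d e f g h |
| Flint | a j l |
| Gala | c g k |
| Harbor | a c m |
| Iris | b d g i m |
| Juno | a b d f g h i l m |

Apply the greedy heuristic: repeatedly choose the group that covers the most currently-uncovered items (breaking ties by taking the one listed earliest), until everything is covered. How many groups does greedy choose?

4

Greedy: pick Juno (covers 9 new) → pick Atlas (covers 2 new) → pick Comet (covers 1 new) → pick Echo (covers 1 new). Total picks: 4.
(The true minimum cover uses only 2 groups, so greedy is not optimal here.)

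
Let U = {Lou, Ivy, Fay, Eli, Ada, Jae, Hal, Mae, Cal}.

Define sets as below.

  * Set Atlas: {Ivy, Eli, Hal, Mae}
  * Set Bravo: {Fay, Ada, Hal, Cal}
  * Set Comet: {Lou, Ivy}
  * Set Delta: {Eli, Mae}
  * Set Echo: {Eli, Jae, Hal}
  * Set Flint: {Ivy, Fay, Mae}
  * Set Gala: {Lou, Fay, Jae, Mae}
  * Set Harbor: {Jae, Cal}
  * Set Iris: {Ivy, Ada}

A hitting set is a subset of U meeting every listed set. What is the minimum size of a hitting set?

H = {Lou, Ivy, Eli, Cal} meets every set (each contains at least one member of H), and |H| = 4.
No choice of 3 elements meets every set, so 4 is the minimum.

4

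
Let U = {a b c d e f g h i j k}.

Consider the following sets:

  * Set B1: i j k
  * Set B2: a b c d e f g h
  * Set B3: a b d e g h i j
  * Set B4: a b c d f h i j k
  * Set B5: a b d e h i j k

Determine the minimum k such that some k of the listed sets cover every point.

2

B2 and B5 cover everything between them: the union {a, b, c, d, e, f, g, h, i, j, k} is all of U.
No single set has all 11 points (the largest, B4, has 9), so 2 is optimal.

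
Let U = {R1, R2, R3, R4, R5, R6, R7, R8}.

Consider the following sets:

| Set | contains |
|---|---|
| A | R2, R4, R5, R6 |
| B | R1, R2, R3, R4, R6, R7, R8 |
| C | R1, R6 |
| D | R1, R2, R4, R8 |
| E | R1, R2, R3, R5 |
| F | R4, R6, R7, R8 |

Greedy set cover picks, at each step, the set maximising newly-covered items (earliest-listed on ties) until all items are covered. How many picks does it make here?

Greedy: pick B (covers 7 new) → pick A (covers 1 new). Total picks: 2.

2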